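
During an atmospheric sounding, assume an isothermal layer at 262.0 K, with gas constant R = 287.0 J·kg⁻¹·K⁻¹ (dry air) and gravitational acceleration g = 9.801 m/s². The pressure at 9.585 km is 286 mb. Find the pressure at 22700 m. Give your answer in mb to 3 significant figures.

P ≈ 51.8 mb

Scale height: H = RT/g = 287.0 × 262.0 / 9.801 = 7672.1 m.
Between two levels, P₂ = P₁ exp(−Δz/H) with Δz = z₂ − z₁.
Δz = 22700 − 9585.0 = 13115 m; Δz/H = 13115/7672.1 = 1.7094.
P₂ = 286 × exp(−1.7094) = 286 × 0.18097 = 51.757 mb.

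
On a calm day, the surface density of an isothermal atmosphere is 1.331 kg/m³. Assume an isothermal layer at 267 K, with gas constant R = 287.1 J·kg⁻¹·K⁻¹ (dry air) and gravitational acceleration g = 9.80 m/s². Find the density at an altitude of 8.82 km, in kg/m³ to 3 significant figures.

Scale height: H = RT/g = 287.1 × 267 / 9.80 = 7822.0 m.
In an isothermal atmosphere, density decays like pressure: ρ = ρ₀ exp(−z/H).
z/H = 8820.0/7822.0 = 1.1276; exp(−1.1276) = 0.32381.
ρ = 1.331 × 0.32381 = 0.43099 kg/m³.

ρ ≈ 0.431 kg/m³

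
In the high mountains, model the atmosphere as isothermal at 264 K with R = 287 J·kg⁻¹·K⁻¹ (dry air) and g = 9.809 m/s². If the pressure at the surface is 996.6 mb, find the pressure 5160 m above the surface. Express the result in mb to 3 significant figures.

P ≈ 511 mb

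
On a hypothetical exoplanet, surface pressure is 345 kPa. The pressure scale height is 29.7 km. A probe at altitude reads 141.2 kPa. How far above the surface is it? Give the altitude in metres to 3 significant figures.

z ≈ 26500 m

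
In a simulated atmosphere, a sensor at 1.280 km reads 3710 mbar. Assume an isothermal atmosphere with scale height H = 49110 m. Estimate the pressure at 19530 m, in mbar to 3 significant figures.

P ≈ 2560 mbar

Between two levels, P₂ = P₁ exp(−Δz/H) with Δz = z₂ − z₁.
Δz = 19530 − 1280.0 = 18250 m; Δz/H = 18250/49110 = 0.37161.
P₂ = 3710 × exp(−0.37161) = 3710 × 0.68962 = 2558.5 mbar.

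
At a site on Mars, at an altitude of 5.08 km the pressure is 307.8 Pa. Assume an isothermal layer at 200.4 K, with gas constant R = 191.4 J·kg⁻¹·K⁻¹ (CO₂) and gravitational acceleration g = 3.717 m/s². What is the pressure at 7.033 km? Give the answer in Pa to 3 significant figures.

Scale height: H = RT/g = 191.4 × 200.4 / 3.717 = 10319 m.
Between two levels, P₂ = P₁ exp(−Δz/H) with Δz = z₂ − z₁.
Δz = 7033.0 − 5080.0 = 1953.0 m; Δz/H = 1953.0/10319 = 0.18926.
P₂ = 307.8 × exp(−0.18926) = 307.8 × 0.82757 = 254.73 Pa.

P ≈ 255 Pa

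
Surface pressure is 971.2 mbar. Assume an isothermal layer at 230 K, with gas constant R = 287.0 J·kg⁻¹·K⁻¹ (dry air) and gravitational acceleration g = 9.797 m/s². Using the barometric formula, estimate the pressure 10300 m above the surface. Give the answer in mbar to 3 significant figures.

Scale height: H = RT/g = 287.0 × 230 / 9.797 = 6737.8 m.
Barometric formula: P = P₀ exp(−z/H).
z/H = 10300/6737.8 = 1.5287; exp(−1.5287) = 0.21682.
P = 971.2 × 0.21682 = 210.58 mbar.

P ≈ 211 mbar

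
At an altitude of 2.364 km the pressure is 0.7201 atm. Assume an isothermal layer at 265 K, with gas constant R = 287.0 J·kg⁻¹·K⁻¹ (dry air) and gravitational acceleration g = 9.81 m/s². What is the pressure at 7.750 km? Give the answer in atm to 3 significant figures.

P ≈ 0.359 atm

Scale height: H = RT/g = 287.0 × 265 / 9.81 = 7752.8 m.
Between two levels, P₂ = P₁ exp(−Δz/H) with Δz = z₂ − z₁.
Δz = 7750.0 − 2364.0 = 5386.0 m; Δz/H = 5386.0/7752.8 = 0.69472.
P₂ = 0.7201 × exp(−0.69472) = 0.7201 × 0.49921 = 0.35948 atm.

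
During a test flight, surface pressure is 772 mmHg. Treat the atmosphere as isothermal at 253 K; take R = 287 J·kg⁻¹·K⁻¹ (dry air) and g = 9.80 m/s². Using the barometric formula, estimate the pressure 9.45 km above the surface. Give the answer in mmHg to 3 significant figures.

P ≈ 216 mmHg

Scale height: H = RT/g = 287 × 253 / 9.80 = 7409.3 m.
Barometric formula: P = P₀ exp(−z/H).
z/H = 9450.0/7409.3 = 1.2754; exp(−1.2754) = 0.27932.
P = 772 × 0.27932 = 215.64 mmHg.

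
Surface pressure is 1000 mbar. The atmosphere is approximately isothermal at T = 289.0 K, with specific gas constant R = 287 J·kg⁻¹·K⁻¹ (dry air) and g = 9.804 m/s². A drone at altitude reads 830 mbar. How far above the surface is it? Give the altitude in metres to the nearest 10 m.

z ≈ 1580 m

Scale height: H = RT/g = 287 × 289.0 / 9.804 = 8460.1 m.
Invert the barometric formula: z = H ln(P₀/P).
P₀/P = 1000/830 = 1.2048; ln(1.2048) = 0.18631.
z = 8460.1 × 0.18631 = 1576.2 m.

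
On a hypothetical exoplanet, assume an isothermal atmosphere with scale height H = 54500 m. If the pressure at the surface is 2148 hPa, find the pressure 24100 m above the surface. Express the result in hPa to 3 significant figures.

P ≈ 1380 hPa

Barometric formula: P = P₀ exp(−z/H).
z/H = 24100/54500 = 0.44220; exp(−0.44220) = 0.64262.
P = 2148 × 0.64262 = 1380.3 hPa.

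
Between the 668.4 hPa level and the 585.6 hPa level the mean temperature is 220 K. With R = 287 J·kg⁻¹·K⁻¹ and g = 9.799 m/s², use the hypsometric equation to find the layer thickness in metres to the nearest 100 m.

Δz ≈ 900 m

Hypsometric equation: Δz = (R T̄/g) ln(P₁/P₂).
R T̄/g = 287 × 220 / 9.799 = 6443.5 m.
ln(668.4/585.6) = ln(1.1414) = 0.13226.
Δz = 6443.5 × 0.13226 = 852.22 m.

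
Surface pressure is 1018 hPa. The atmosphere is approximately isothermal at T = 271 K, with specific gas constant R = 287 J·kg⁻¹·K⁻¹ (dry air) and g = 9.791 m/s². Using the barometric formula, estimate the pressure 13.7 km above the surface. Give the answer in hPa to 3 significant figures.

Scale height: H = RT/g = 287 × 271 / 9.791 = 7943.7 m.
Barometric formula: P = P₀ exp(−z/H).
z/H = 13700/7943.7 = 1.7246; exp(−1.7246) = 0.17824.
P = 1018 × 0.17824 = 181.45 hPa.

P ≈ 181 hPa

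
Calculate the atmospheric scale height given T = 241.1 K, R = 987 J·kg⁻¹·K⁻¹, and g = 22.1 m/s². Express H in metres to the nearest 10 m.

H ≈ 10770 m

The scale height of an isothermal atmosphere is H = RT/g.
H = 987 × 241.1 / 22.1 = 237970/22.1 = 10768 m.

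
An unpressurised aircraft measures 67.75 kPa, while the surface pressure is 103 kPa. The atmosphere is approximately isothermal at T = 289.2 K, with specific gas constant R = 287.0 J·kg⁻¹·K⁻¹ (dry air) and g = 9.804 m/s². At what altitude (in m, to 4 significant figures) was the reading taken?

Scale height: H = RT/g = 287.0 × 289.2 / 9.804 = 8466.0 m.
Invert the barometric formula: z = H ln(P₀/P).
P₀/P = 103/67.75 = 1.5203; ln(1.5203) = 0.41891.
z = 8466.0 × 0.41891 = 3546.5 m.

z ≈ 3546 m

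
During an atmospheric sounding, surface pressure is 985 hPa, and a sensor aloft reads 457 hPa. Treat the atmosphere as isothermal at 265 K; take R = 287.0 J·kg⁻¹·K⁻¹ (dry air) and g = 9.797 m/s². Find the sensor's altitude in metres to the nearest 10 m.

Scale height: H = RT/g = 287.0 × 265 / 9.797 = 7763.1 m.
Invert the barometric formula: z = H ln(P₀/P).
P₀/P = 985/457 = 2.1554; ln(2.1554) = 0.76798.
z = 7763.1 × 0.76798 = 5961.9 m.

z ≈ 5960 m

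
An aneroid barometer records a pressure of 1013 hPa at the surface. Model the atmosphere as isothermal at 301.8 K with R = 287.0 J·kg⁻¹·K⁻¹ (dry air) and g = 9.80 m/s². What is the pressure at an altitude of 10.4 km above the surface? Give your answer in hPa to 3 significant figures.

P ≈ 312 hPa

Scale height: H = RT/g = 287.0 × 301.8 / 9.80 = 8838.4 m.
Barometric formula: P = P₀ exp(−z/H).
z/H = 10400/8838.4 = 1.1767; exp(−1.1767) = 0.30829.
P = 1013 × 0.30829 = 312.30 hPa.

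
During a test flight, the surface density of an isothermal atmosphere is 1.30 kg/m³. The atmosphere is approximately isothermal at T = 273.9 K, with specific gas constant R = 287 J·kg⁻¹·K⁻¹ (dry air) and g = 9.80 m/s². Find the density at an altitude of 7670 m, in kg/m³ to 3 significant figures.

ρ ≈ 0.500 kg/m³

Scale height: H = RT/g = 287 × 273.9 / 9.80 = 8021.4 m.
In an isothermal atmosphere, density decays like pressure: ρ = ρ₀ exp(−z/H).
z/H = 7670.0/8021.4 = 0.95619; exp(−0.95619) = 0.38435.
ρ = 1.30 × 0.38435 = 0.49966 kg/m³.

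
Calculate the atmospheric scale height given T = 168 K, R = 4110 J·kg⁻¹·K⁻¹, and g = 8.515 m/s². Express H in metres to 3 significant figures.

The scale height of an isothermal atmosphere is H = RT/g.
H = 4110 × 168 / 8.515 = 690480/8.515 = 81090 m.

H ≈ 81100 m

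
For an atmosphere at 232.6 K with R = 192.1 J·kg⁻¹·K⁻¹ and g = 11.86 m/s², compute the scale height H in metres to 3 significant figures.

The scale height of an isothermal atmosphere is H = RT/g.
H = 192.1 × 232.6 / 11.86 = 44682/11.86 = 3767.5 m.

H ≈ 3770 m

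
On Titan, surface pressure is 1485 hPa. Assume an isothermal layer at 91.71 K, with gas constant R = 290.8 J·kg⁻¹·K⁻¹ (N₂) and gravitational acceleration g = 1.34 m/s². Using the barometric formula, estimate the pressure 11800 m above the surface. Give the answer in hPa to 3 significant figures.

P ≈ 821 hPa

Scale height: H = RT/g = 290.8 × 91.71 / 1.34 = 19902 m.
Barometric formula: P = P₀ exp(−z/H).
z/H = 11800/19902 = 0.59291; exp(−0.59291) = 0.55272.
P = 1485 × 0.55272 = 820.79 hPa.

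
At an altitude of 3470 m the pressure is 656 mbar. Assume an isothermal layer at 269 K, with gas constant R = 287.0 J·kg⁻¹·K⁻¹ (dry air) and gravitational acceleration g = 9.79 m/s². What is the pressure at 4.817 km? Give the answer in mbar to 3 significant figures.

Scale height: H = RT/g = 287.0 × 269 / 9.79 = 7885.9 m.
Between two levels, P₂ = P₁ exp(−Δz/H) with Δz = z₂ − z₁.
Δz = 4817.0 − 3470.0 = 1347.0 m; Δz/H = 1347.0/7885.9 = 0.17081.
P₂ = 656 × exp(−0.17081) = 656 × 0.84298 = 552.99 mbar.

P ≈ 553 mbar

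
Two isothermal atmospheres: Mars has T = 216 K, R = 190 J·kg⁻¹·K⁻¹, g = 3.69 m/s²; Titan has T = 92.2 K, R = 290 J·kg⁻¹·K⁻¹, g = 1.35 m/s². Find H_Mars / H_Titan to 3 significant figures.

H_Mars/H_Titan ≈ 0.562

H = RT/g for each body.
H_Mars = 190 × 216 / 3.69 = 11122 m.
H_Titan = 290 × 92.2 / 1.35 = 19806 m.
H_Mars/H_Titan = 11122/19806 = 0.56155.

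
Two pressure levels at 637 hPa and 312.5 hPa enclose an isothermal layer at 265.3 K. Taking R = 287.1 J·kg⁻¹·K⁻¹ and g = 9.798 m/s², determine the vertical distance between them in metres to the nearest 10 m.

Hypsometric equation: Δz = (R T̄/g) ln(P₁/P₂).
R T̄/g = 287.1 × 265.3 / 9.798 = 7773.8 m.
ln(637/312.5) = ln(2.0384) = 0.71217.
Δz = 7773.8 × 0.71217 = 5536.3 m.

Δz ≈ 5540 m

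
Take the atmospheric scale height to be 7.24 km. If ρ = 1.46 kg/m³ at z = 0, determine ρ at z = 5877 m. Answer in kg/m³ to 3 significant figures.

ρ ≈ 0.648 kg/m³

In an isothermal atmosphere, density decays like pressure: ρ = ρ₀ exp(−z/H).
z/H = 5877.0/7240.0 = 0.81174; exp(−0.81174) = 0.44408.
ρ = 1.46 × 0.44408 = 0.64836 kg/m³.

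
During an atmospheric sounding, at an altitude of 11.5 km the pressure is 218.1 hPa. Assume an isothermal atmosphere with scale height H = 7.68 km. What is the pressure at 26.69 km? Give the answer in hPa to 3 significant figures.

P ≈ 30.2 hPa

Between two levels, P₂ = P₁ exp(−Δz/H) with Δz = z₂ − z₁.
Δz = 26690 − 11500 = 15190 m; Δz/H = 15190/7680.0 = 1.9779.
P₂ = 218.1 × exp(−1.9779) = 218.1 × 0.13836 = 30.176 hPa.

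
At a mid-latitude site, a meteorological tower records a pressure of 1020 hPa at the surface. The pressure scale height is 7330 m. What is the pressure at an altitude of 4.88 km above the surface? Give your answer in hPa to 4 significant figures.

P ≈ 524.2 hPa

Barometric formula: P = P₀ exp(−z/H).
z/H = 4880.0/7330.0 = 0.66576; exp(−0.66576) = 0.51388.
P = 1020 × 0.51388 = 524.16 hPa.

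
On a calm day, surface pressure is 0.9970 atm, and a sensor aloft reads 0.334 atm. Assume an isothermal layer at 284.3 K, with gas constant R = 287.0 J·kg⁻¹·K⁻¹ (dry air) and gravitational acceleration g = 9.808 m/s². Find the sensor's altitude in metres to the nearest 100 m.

z ≈ 9100 m

Scale height: H = RT/g = 287.0 × 284.3 / 9.808 = 8319.1 m.
Invert the barometric formula: z = H ln(P₀/P).
P₀/P = 0.9970/0.334 = 2.9850; ln(2.9850) = 1.0936.
z = 8319.1 × 1.0936 = 9097.8 m.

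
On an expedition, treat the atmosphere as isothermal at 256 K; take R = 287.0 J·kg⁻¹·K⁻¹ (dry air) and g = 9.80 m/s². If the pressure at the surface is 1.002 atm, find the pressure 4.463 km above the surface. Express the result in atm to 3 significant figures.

P ≈ 0.553 atm

Scale height: H = RT/g = 287.0 × 256 / 9.80 = 7497.1 m.
Barometric formula: P = P₀ exp(−z/H).
z/H = 4463.0/7497.1 = 0.59530; exp(−0.59530) = 0.55140.
P = 1.002 × 0.55140 = 0.55250 atm.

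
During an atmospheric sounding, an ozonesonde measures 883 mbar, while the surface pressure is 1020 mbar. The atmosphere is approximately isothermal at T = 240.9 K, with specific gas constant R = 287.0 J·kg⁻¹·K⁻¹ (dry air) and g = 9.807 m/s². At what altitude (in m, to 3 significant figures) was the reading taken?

z ≈ 1020 m

Scale height: H = RT/g = 287.0 × 240.9 / 9.807 = 7049.9 m.
Invert the barometric formula: z = H ln(P₀/P).
P₀/P = 1020/883 = 1.1552; ln(1.1552) = 0.14427.
z = 7049.9 × 0.14427 = 1017.1 m.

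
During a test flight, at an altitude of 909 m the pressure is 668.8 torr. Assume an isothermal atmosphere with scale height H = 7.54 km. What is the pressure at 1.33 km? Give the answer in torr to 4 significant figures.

Between two levels, P₂ = P₁ exp(−Δz/H) with Δz = z₂ − z₁.
Δz = 1330.0 − 909.00 = 421.00 m; Δz/H = 421.00/7540.0 = 0.055836.
P₂ = 668.8 × exp(−0.055836) = 668.8 × 0.94569 = 632.48 torr.

P ≈ 632.5 torr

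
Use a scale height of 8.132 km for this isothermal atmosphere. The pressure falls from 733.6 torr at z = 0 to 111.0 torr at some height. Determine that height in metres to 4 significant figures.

z ≈ 15360 m

Invert the barometric formula: z = H ln(P₀/P).
P₀/P = 733.6/111.0 = 6.6090; ln(6.6090) = 1.8884.
z = 8132.0 × 1.8884 = 15356 m.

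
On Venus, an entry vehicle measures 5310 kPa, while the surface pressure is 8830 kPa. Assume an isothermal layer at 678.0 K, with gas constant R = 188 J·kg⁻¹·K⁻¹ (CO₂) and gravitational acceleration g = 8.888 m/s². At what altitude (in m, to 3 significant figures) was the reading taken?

Scale height: H = RT/g = 188 × 678.0 / 8.888 = 14341 m.
Invert the barometric formula: z = H ln(P₀/P).
P₀/P = 8830/5310 = 1.6629; ln(1.6629) = 0.50856.
z = 14341 × 0.50856 = 7293.3 m.

z ≈ 7290 m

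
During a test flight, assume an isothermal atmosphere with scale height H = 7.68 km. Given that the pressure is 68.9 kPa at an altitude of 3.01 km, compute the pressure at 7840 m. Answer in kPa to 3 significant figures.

Between two levels, P₂ = P₁ exp(−Δz/H) with Δz = z₂ − z₁.
Δz = 7840.0 − 3010.0 = 4830.0 m; Δz/H = 4830.0/7680.0 = 0.62891.
P₂ = 68.9 × exp(−0.62891) = 68.9 × 0.53317 = 36.735 kPa.

P ≈ 36.7 kPa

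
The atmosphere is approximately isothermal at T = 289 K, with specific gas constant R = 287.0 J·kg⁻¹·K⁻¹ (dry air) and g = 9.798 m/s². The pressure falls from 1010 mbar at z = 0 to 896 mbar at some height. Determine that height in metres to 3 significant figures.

Scale height: H = RT/g = 287.0 × 289 / 9.798 = 8465.3 m.
Invert the barometric formula: z = H ln(P₀/P).
P₀/P = 1010/896 = 1.1272; ln(1.1272) = 0.11974.
z = 8465.3 × 0.11974 = 1013.6 m.

z ≈ 1010 m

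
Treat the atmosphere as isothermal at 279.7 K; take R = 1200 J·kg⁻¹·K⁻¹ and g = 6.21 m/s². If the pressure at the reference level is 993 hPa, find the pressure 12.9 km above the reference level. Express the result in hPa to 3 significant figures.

P ≈ 782 hPa

Scale height: H = RT/g = 1200 × 279.7 / 6.21 = 54048 m.
Barometric formula: P = P₀ exp(−z/H).
z/H = 12900/54048 = 0.23868; exp(−0.23868) = 0.78767.
P = 993 × 0.78767 = 782.16 hPa.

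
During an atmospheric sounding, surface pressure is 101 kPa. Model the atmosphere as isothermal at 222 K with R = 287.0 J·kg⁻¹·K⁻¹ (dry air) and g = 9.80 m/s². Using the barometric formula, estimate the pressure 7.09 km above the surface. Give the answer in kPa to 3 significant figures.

P ≈ 33.9 kPa

Scale height: H = RT/g = 287.0 × 222 / 9.80 = 6501.4 m.
Barometric formula: P = P₀ exp(−z/H).
z/H = 7090.0/6501.4 = 1.0905; exp(−1.0905) = 0.33605.
P = 101 × 0.33605 = 33.941 kPa.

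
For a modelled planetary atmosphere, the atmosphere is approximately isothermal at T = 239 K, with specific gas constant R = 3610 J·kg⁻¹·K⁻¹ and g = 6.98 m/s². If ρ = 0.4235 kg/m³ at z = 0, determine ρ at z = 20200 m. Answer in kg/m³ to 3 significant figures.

ρ ≈ 0.360 kg/m³

Scale height: H = RT/g = 3610 × 239 / 6.98 = 123610 m.
In an isothermal atmosphere, density decays like pressure: ρ = ρ₀ exp(−z/H).
z/H = 20200/123610 = 0.16342; exp(−0.16342) = 0.84923.
ρ = 0.4235 × 0.84923 = 0.35965 kg/m³.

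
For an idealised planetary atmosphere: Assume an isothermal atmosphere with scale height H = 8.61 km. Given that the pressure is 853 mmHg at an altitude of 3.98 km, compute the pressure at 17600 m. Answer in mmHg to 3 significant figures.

Between two levels, P₂ = P₁ exp(−Δz/H) with Δz = z₂ − z₁.
Δz = 17600 − 3980.0 = 13620 m; Δz/H = 13620/8610.0 = 1.5819.
P₂ = 853 × exp(−1.5819) = 853 × 0.20558 = 175.36 mmHg.

P ≈ 175 mmHg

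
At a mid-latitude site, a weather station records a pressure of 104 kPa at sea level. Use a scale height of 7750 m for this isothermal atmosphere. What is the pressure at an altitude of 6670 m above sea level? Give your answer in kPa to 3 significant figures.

Barometric formula: P = P₀ exp(−z/H).
z/H = 6670.0/7750.0 = 0.86065; exp(−0.86065) = 0.42289.
P = 104 × 0.42289 = 43.981 kPa.

P ≈ 44.0 kPa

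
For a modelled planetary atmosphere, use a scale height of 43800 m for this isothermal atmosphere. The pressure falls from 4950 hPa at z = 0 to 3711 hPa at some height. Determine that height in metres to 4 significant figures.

z ≈ 12620 m

Invert the barometric formula: z = H ln(P₀/P).
P₀/P = 4950/3711 = 1.3339; ln(1.3339) = 0.28811.
z = 43800 × 0.28811 = 12619 m.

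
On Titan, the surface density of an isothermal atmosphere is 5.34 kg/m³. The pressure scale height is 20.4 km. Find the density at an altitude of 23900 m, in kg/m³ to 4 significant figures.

In an isothermal atmosphere, density decays like pressure: ρ = ρ₀ exp(−z/H).
z/H = 23900/20400 = 1.1716; exp(−1.1716) = 0.30987.
ρ = 5.34 × 0.30987 = 1.6547 kg/m³.

ρ ≈ 1.655 kg/m³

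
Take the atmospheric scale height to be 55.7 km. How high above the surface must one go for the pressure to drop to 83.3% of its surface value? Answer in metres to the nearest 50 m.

Set P/P₀ = exp(−z/H) = 0.833, so z = −H ln(0.833).
−ln(0.833) = 0.18272; z = 55700 × 0.18272 = 10178 m.

z ≈ 10200 m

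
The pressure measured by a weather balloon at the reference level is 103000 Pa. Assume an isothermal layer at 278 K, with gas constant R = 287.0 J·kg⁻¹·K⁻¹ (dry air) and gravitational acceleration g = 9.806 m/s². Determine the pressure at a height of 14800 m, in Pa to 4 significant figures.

P ≈ 16710 Pa

Scale height: H = RT/g = 287.0 × 278 / 9.806 = 8136.4 m.
Barometric formula: P = P₀ exp(−z/H).
z/H = 14800/8136.4 = 1.8190; exp(−1.8190) = 0.16219.
P = 103000 × 0.16219 = 16706 Pa.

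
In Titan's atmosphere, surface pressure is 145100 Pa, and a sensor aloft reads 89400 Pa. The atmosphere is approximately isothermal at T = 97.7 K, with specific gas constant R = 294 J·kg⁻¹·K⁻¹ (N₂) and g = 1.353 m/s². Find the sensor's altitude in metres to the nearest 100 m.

z ≈ 10300 m

Scale height: H = RT/g = 294 × 97.7 / 1.353 = 21230 m.
Invert the barometric formula: z = H ln(P₀/P).
P₀/P = 145100/89400 = 1.6230; ln(1.6230) = 0.48428.
z = 21230 × 0.48428 = 10281 m.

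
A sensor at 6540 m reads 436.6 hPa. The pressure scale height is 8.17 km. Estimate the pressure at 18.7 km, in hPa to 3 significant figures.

P ≈ 98.6 hPa

Between two levels, P₂ = P₁ exp(−Δz/H) with Δz = z₂ − z₁.
Δz = 18700 − 6540.0 = 12160 m; Δz/H = 12160/8170.0 = 1.4884.
P₂ = 436.6 × exp(−1.4884) = 436.6 × 0.22573 = 98.554 hPa.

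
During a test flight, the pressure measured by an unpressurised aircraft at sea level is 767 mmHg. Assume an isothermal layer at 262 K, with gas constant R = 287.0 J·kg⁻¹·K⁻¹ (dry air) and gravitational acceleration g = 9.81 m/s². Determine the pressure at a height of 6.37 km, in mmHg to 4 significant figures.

P ≈ 334.1 mmHg

Scale height: H = RT/g = 287.0 × 262 / 9.81 = 7665.0 m.
Barometric formula: P = P₀ exp(−z/H).
z/H = 6370.0/7665.0 = 0.83105; exp(−0.83105) = 0.43559.
P = 767 × 0.43559 = 334.10 mmHg.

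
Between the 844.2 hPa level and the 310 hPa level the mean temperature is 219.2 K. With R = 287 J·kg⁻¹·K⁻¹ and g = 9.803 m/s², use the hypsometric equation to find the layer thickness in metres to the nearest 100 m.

Δz ≈ 6400 m

Hypsometric equation: Δz = (R T̄/g) ln(P₁/P₂).
R T̄/g = 287 × 219.2 / 9.803 = 6417.5 m.
ln(844.2/310) = ln(2.7232) = 1.0018.
Δz = 6417.5 × 1.0018 = 6429.1 m.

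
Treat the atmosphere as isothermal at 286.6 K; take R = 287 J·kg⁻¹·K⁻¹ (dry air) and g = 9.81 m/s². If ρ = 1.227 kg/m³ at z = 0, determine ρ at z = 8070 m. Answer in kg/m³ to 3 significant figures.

ρ ≈ 0.469 kg/m³

Scale height: H = RT/g = 287 × 286.6 / 9.81 = 8384.7 m.
In an isothermal atmosphere, density decays like pressure: ρ = ρ₀ exp(−z/H).
z/H = 8070.0/8384.7 = 0.96247; exp(−0.96247) = 0.38195.
ρ = 1.227 × 0.38195 = 0.46865 kg/m³.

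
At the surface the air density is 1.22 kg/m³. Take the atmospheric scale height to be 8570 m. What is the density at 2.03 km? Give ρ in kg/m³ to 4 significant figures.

In an isothermal atmosphere, density decays like pressure: ρ = ρ₀ exp(−z/H).
z/H = 2030.0/8570.0 = 0.23687; exp(−0.23687) = 0.78909.
ρ = 1.22 × 0.78909 = 0.96269 kg/m³.

ρ ≈ 0.9627 kg/m³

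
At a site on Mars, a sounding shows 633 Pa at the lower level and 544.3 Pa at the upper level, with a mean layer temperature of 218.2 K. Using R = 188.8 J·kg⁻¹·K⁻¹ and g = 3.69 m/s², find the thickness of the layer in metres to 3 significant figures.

Δz ≈ 1690 m

Hypsometric equation: Δz = (R T̄/g) ln(P₁/P₂).
R T̄/g = 188.8 × 218.2 / 3.69 = 11164 m.
ln(633/544.3) = ln(1.1630) = 0.15100.
Δz = 11164 × 0.15100 = 1685.8 m.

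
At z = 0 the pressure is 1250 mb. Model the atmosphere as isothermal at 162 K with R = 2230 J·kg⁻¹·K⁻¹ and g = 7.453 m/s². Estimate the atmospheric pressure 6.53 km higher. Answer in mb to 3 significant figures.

Scale height: H = RT/g = 2230 × 162 / 7.453 = 48472 m.
Barometric formula: P = P₀ exp(−z/H).
z/H = 6530.0/48472 = 0.13472; exp(−0.13472) = 0.87396.
P = 1250 × 0.87396 = 1092.5 mb.

P ≈ 1090 mb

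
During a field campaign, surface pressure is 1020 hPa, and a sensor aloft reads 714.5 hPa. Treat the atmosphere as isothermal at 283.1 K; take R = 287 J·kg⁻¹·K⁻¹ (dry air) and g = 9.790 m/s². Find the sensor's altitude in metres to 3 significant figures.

Scale height: H = RT/g = 287 × 283.1 / 9.790 = 8299.3 m.
Invert the barometric formula: z = H ln(P₀/P).
P₀/P = 1020/714.5 = 1.4276; ln(1.4276) = 0.35599.
z = 8299.3 × 0.35599 = 2954.5 m.

z ≈ 2950 m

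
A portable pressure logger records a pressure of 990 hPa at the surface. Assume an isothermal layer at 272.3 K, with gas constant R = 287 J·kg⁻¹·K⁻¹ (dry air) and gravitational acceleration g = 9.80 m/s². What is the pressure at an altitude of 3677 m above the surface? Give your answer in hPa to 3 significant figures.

Scale height: H = RT/g = 287 × 272.3 / 9.80 = 7974.5 m.
Barometric formula: P = P₀ exp(−z/H).
z/H = 3677.0/7974.5 = 0.46109; exp(−0.46109) = 0.63060.
P = 990 × 0.63060 = 624.29 hPa.

P ≈ 624 hPa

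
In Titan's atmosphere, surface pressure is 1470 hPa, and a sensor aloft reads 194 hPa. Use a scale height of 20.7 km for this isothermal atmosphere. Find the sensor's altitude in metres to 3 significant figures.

z ≈ 41900 m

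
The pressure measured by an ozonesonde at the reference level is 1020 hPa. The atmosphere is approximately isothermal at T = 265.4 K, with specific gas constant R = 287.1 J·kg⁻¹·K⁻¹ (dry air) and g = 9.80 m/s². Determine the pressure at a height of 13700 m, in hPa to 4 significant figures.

P ≈ 175.1 hPa

Scale height: H = RT/g = 287.1 × 265.4 / 9.80 = 7775.1 m.
Barometric formula: P = P₀ exp(−z/H).
z/H = 13700/7775.1 = 1.7620; exp(−1.7620) = 0.17170.
P = 1020 × 0.17170 = 175.13 hPa.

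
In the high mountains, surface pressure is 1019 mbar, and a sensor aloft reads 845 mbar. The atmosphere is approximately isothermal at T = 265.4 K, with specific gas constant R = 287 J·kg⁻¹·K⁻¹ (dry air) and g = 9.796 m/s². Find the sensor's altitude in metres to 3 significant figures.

z ≈ 1460 m

Scale height: H = RT/g = 287 × 265.4 / 9.796 = 7775.6 m.
Invert the barometric formula: z = H ln(P₀/P).
P₀/P = 1019/845 = 1.2059; ln(1.2059) = 0.18723.
z = 7775.6 × 0.18723 = 1455.8 m.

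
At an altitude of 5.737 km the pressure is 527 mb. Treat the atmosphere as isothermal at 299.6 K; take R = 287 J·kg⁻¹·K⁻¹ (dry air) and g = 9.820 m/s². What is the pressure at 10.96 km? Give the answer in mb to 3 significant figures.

P ≈ 290 mb

Scale height: H = RT/g = 287 × 299.6 / 9.820 = 8756.1 m.
Between two levels, P₂ = P₁ exp(−Δz/H) with Δz = z₂ − z₁.
Δz = 10960 − 5737.0 = 5223.0 m; Δz/H = 5223.0/8756.1 = 0.59650.
P₂ = 527 × exp(−0.59650) = 527 × 0.55074 = 290.24 mb.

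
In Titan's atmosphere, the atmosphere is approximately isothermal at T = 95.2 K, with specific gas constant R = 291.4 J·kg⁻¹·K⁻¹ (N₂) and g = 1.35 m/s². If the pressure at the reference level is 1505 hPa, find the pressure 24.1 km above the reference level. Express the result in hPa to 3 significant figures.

P ≈ 466 hPa

Scale height: H = RT/g = 291.4 × 95.2 / 1.35 = 20549 m.
Barometric formula: P = P₀ exp(−z/H).
z/H = 24100/20549 = 1.1728; exp(−1.1728) = 0.30950.
P = 1505 × 0.30950 = 465.80 hPa.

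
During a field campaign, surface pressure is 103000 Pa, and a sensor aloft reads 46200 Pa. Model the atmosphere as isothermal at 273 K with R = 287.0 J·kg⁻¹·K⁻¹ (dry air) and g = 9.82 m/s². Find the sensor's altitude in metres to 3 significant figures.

Scale height: H = RT/g = 287.0 × 273 / 9.82 = 7978.7 m.
Invert the barometric formula: z = H ln(P₀/P).
P₀/P = 103000/46200 = 2.2294; ln(2.2294) = 0.80173.
z = 7978.7 × 0.80173 = 6396.8 m.

z ≈ 6400 m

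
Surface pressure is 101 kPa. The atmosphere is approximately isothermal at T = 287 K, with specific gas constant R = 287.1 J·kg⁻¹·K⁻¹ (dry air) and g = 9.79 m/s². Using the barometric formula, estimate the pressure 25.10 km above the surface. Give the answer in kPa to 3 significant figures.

Scale height: H = RT/g = 287.1 × 287 / 9.79 = 8416.5 m.
Barometric formula: P = P₀ exp(−z/H).
z/H = 25100/8416.5 = 2.9822; exp(−2.9822) = 0.050681.
P = 101 × 0.050681 = 5.1188 kPa.

P ≈ 5.12 kPa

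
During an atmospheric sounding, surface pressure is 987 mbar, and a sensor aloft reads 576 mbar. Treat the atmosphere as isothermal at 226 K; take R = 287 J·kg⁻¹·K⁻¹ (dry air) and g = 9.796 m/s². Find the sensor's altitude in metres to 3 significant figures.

z ≈ 3570 m

Scale height: H = RT/g = 287 × 226 / 9.796 = 6621.3 m.
Invert the barometric formula: z = H ln(P₀/P).
P₀/P = 987/576 = 1.7135; ln(1.7135) = 0.53854.
z = 6621.3 × 0.53854 = 3565.8 m.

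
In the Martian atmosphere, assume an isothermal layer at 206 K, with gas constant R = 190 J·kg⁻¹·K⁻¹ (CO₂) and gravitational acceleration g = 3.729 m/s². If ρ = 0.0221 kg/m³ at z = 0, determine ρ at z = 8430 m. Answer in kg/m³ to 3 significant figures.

Scale height: H = RT/g = 190 × 206 / 3.729 = 10496 m.
In an isothermal atmosphere, density decays like pressure: ρ = ρ₀ exp(−z/H).
z/H = 8430.0/10496 = 0.80316; exp(−0.80316) = 0.44791.
ρ = 0.0221 × 0.44791 = 0.0098988 kg/m³.

ρ ≈ 0.00990 kg/m³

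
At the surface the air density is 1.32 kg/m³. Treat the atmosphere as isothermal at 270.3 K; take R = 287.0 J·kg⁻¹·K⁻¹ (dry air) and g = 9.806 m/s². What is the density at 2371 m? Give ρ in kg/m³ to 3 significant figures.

Scale height: H = RT/g = 287.0 × 270.3 / 9.806 = 7911.1 m.
In an isothermal atmosphere, density decays like pressure: ρ = ρ₀ exp(−z/H).
z/H = 2371.0/7911.1 = 0.29971; exp(−0.29971) = 0.74103.
ρ = 1.32 × 0.74103 = 0.97816 kg/m³.

ρ ≈ 0.978 kg/m³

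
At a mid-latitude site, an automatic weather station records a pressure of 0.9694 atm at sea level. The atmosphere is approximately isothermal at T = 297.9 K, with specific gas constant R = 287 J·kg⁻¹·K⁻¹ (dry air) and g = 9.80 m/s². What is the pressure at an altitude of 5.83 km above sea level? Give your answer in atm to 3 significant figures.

P ≈ 0.497 atm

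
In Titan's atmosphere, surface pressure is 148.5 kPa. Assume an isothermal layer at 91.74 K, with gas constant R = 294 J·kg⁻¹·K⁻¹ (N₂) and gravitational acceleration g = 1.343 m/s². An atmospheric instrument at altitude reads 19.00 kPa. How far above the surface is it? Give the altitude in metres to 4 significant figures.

z ≈ 41290 m

Scale height: H = RT/g = 294 × 91.74 / 1.343 = 20083 m.
Invert the barometric formula: z = H ln(P₀/P).
P₀/P = 148.5/19.00 = 7.8158; ln(7.8158) = 2.0561.
z = 20083 × 2.0561 = 41293 m.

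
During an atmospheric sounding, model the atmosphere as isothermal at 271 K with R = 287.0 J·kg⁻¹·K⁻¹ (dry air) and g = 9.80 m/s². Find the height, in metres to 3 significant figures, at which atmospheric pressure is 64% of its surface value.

Scale height: H = RT/g = 287.0 × 271 / 9.80 = 7936.4 m.
Set P/P₀ = exp(−z/H) = 0.64, so z = −H ln(0.64).
−ln(0.64) = 0.44629; z = 7936.4 × 0.44629 = 3541.9 m.

z ≈ 3540 m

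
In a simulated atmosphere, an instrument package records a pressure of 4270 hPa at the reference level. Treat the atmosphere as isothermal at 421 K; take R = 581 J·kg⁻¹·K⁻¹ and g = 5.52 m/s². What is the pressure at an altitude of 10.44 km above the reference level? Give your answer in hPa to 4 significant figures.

P ≈ 3374 hPa

Scale height: H = RT/g = 581 × 421 / 5.52 = 44312 m.
Barometric formula: P = P₀ exp(−z/H).
z/H = 10440/44312 = 0.23560; exp(−0.23560) = 0.79010.
P = 4270 × 0.79010 = 3373.7 hPa.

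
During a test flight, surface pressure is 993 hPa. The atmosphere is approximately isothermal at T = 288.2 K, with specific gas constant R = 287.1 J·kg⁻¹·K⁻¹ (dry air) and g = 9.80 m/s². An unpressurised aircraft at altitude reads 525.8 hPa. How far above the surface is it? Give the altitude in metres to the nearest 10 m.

z ≈ 5370 m

Scale height: H = RT/g = 287.1 × 288.2 / 9.80 = 8443.1 m.
Invert the barometric formula: z = H ln(P₀/P).
P₀/P = 993/525.8 = 1.8886; ln(1.8886) = 0.63584.
z = 8443.1 × 0.63584 = 5368.5 m.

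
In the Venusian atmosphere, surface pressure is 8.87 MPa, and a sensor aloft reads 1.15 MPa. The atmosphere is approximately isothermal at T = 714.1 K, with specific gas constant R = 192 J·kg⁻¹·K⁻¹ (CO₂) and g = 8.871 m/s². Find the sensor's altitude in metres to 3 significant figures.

Scale height: H = RT/g = 192 × 714.1 / 8.871 = 15456 m.
Invert the barometric formula: z = H ln(P₀/P).
P₀/P = 8.87/1.15 = 7.7130; ln(7.7130) = 2.0429.
z = 15456 × 2.0429 = 31575 m.

z ≈ 31600 m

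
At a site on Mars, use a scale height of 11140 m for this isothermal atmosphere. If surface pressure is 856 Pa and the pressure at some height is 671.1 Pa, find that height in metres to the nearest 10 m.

Invert the barometric formula: z = H ln(P₀/P).
P₀/P = 856/671.1 = 1.2755; ln(1.2755) = 0.24334.
z = 11140 × 0.24334 = 2710.8 m.

z ≈ 2710 m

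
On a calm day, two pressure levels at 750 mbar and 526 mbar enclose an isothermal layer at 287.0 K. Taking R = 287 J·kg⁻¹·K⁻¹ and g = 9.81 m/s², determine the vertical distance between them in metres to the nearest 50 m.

Δz ≈ 3000 m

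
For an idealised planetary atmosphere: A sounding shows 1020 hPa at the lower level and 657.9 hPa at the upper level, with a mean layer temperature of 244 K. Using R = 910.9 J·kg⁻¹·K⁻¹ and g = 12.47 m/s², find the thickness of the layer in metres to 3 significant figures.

Hypsometric equation: Δz = (R T̄/g) ln(P₁/P₂).
R T̄/g = 910.9 × 244 / 12.47 = 17824 m.
ln(1020/657.9) = ln(1.5504) = 0.43851.
Δz = 17824 × 0.43851 = 7816.0 m.

Δz ≈ 7820 m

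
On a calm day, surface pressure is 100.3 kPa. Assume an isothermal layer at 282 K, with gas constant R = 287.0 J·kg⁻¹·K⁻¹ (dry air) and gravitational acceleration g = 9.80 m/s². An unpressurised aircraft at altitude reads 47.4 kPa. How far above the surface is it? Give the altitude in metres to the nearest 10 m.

z ≈ 6190 m

Scale height: H = RT/g = 287.0 × 282 / 9.80 = 8258.6 m.
Invert the barometric formula: z = H ln(P₀/P).
P₀/P = 100.3/47.4 = 2.1160; ln(2.1160) = 0.74953.
z = 8258.6 × 0.74953 = 6190.1 m.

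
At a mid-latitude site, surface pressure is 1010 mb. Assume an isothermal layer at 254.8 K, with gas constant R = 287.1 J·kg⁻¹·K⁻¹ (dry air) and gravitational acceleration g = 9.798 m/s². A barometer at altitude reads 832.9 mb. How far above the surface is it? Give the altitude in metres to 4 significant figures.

z ≈ 1439 m

Scale height: H = RT/g = 287.1 × 254.8 / 9.798 = 7466.1 m.
Invert the barometric formula: z = H ln(P₀/P).
P₀/P = 1010/832.9 = 1.2126; ln(1.2126) = 0.19277.
z = 7466.1 × 0.19277 = 1439.2 m.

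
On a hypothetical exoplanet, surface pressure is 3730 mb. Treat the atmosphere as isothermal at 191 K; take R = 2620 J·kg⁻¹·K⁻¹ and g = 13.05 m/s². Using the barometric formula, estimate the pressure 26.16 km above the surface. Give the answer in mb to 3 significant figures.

Scale height: H = RT/g = 2620 × 191 / 13.05 = 38346 m.
Barometric formula: P = P₀ exp(−z/H).
z/H = 26160/38346 = 0.68221; exp(−0.68221) = 0.50550.
P = 3730 × 0.50550 = 1885.5 mb.

P ≈ 1890 mb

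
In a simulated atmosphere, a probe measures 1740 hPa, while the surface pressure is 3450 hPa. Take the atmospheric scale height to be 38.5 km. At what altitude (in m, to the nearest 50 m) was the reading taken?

Invert the barometric formula: z = H ln(P₀/P).
P₀/P = 3450/1740 = 1.9828; ln(1.9828) = 0.68451.
z = 38500 × 0.68451 = 26354 m.

z ≈ 26350 m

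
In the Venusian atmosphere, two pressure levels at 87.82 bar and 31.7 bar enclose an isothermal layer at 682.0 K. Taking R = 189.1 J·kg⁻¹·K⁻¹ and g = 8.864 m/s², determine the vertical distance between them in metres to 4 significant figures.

Hypsometric equation: Δz = (R T̄/g) ln(P₁/P₂).
R T̄/g = 189.1 × 682.0 / 8.864 = 14549 m.
ln(87.82/31.7) = ln(2.7703) = 1.0190.
Δz = 14549 × 1.0190 = 14825 m.

Δz ≈ 14830 m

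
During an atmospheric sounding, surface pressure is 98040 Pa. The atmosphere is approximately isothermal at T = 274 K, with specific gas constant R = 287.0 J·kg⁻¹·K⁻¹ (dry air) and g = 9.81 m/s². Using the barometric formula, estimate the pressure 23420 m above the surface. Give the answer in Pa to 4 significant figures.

P ≈ 5279 Pa

Scale height: H = RT/g = 287.0 × 274 / 9.81 = 8016.1 m.
Barometric formula: P = P₀ exp(−z/H).
z/H = 23420/8016.1 = 2.9216; exp(−2.9216) = 0.053847.
P = 98040 × 0.053847 = 5279.2 Pa.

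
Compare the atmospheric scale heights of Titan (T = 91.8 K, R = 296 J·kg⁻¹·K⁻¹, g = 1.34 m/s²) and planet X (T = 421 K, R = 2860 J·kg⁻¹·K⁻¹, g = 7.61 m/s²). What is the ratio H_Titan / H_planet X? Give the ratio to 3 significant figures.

H = RT/g for each body.
H_Titan = 296 × 91.8 / 1.34 = 20278 m.
H_planet X = 2860 × 421 / 7.61 = 158220 m.
H_Titan/H_planet X = 20278/158220 = 0.12816.

H_Titan/H_planet X ≈ 0.128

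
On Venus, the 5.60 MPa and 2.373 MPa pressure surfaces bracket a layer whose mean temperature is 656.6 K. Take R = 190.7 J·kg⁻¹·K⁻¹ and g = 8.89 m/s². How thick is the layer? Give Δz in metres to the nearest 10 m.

Δz ≈ 12090 m

Hypsometric equation: Δz = (R T̄/g) ln(P₁/P₂).
R T̄/g = 190.7 × 656.6 / 8.89 = 14085 m.
ln(5.60/2.373) = ln(2.3599) = 0.85862.
Δz = 14085 × 0.85862 = 12094 m.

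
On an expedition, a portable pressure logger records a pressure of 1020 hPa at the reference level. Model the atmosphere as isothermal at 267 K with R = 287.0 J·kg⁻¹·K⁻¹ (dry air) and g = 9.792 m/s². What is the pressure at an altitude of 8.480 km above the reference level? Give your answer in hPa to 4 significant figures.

Scale height: H = RT/g = 287.0 × 267 / 9.792 = 7825.7 m.
Barometric formula: P = P₀ exp(−z/H).
z/H = 8480.0/7825.7 = 1.0836; exp(−1.0836) = 0.33838.
P = 1020 × 0.33838 = 345.15 hPa.

P ≈ 345.1 hPa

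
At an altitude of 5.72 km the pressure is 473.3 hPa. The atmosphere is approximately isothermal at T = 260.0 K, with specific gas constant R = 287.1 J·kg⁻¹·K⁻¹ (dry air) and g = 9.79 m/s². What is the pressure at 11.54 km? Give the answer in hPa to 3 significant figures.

P ≈ 221 hPa

Scale height: H = RT/g = 287.1 × 260.0 / 9.79 = 7624.7 m.
Between two levels, P₂ = P₁ exp(−Δz/H) with Δz = z₂ − z₁.
Δz = 11540 − 5720.0 = 5820.0 m; Δz/H = 5820.0/7624.7 = 0.76331.
P₂ = 473.3 × exp(−0.76331) = 473.3 × 0.46612 = 220.61 hPa.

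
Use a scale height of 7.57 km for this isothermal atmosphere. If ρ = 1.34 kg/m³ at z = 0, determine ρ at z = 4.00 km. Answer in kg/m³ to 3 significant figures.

In an isothermal atmosphere, density decays like pressure: ρ = ρ₀ exp(−z/H).
z/H = 4000.0/7570.0 = 0.52840; exp(−0.52840) = 0.58955.
ρ = 1.34 × 0.58955 = 0.79000 kg/m³.

ρ ≈ 0.790 kg/m³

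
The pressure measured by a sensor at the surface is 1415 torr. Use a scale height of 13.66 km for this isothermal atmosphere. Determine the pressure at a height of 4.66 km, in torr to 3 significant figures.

Barometric formula: P = P₀ exp(−z/H).
z/H = 4660.0/13660 = 0.34114; exp(−0.34114) = 0.71096.
P = 1415 × 0.71096 = 1006.0 torr.

P ≈ 1010 torr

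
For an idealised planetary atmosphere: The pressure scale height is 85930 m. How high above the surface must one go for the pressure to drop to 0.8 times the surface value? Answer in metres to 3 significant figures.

Set P/P₀ = exp(−z/H) = 0.8, so z = −H ln(0.8).
−ln(0.8) = 0.22314; z = 85930 × 0.22314 = 19174 m.

z ≈ 19200 m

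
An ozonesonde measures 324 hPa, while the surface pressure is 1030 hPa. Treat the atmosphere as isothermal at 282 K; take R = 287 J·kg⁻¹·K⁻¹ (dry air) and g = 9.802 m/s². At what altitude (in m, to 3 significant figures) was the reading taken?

z ≈ 9550 m

Scale height: H = RT/g = 287 × 282 / 9.802 = 8256.9 m.
Invert the barometric formula: z = H ln(P₀/P).
P₀/P = 1030/324 = 3.1790; ln(3.1790) = 1.1566.
z = 8256.9 × 1.1566 = 9549.9 m.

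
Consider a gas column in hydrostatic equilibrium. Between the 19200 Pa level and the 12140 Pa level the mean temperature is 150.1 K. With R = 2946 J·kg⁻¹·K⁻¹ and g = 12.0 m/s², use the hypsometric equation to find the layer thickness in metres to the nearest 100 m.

Δz ≈ 16900 m

Hypsometric equation: Δz = (R T̄/g) ln(P₁/P₂).
R T̄/g = 2946 × 150.1 / 12.0 = 36850 m.
ln(19200/12140) = ln(1.5815) = 0.45837.
Δz = 36850 × 0.45837 = 16891 m.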